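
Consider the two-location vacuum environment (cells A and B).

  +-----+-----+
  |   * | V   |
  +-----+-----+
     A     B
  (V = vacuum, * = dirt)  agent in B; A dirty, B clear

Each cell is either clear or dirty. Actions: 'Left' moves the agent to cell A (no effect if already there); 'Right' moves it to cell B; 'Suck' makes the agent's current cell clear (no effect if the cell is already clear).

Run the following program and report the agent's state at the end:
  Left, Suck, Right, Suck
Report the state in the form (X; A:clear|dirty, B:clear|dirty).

1) do Left; now (A; A:dirty, B:clear)
2) do Suck; now (A; A:clear, B:clear)
3) do Right; now (B; A:clear, B:clear)
4) do Suck; now (B; A:clear, B:clear)

(B; A:clear, B:clear)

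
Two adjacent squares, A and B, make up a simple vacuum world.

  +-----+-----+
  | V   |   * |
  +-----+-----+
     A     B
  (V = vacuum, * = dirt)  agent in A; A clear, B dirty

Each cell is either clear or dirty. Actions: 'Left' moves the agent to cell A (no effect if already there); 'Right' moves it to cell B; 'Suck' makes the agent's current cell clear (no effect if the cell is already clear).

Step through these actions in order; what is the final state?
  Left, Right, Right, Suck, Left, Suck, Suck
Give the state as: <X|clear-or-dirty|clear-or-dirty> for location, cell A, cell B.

1) do Left; now <A|clear|dirty>
2) do Right; now <B|clear|dirty>
3) do Right; now <B|clear|dirty>
4) do Suck; now <B|clear|clear>
5) do Left; now <A|clear|clear>
6) do Suck; now <A|clear|clear>
7) do Suck; now <A|clear|clear>

<A|clear|clear>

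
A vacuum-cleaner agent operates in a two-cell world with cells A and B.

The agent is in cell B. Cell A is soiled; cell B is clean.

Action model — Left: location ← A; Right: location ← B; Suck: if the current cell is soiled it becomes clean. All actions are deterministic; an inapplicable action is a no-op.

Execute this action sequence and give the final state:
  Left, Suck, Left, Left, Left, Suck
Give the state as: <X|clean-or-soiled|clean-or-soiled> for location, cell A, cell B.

step 1/6 (Left): <A|soiled|clean>
step 2/6 (Suck): <A|clean|clean>
step 3/6 (Left): <A|clean|clean>
step 4/6 (Left): <A|clean|clean>
step 5/6 (Left): <A|clean|clean>
step 6/6 (Suck): <A|clean|clean>

<A|clean|clean>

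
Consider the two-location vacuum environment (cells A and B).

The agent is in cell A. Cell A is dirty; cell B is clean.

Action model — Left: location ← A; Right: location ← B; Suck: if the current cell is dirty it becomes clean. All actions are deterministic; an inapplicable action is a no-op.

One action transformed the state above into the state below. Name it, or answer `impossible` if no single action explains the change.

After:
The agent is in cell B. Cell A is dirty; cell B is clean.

Right

try  Left: loc=A A=dirty B=clean
try Right: loc=B A=dirty B=clean  ← match
try  Suck: loc=A A=clean B=clean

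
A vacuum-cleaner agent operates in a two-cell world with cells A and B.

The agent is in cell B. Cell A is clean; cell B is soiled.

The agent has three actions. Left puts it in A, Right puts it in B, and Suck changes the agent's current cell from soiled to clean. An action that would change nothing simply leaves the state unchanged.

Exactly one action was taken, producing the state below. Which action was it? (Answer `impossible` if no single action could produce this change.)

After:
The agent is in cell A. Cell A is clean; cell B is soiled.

Left

try  Left: (A; A:clean, B:soiled)  ← match
try Right: (B; A:clean, B:soiled)
try  Suck: (B; A:clean, B:clean)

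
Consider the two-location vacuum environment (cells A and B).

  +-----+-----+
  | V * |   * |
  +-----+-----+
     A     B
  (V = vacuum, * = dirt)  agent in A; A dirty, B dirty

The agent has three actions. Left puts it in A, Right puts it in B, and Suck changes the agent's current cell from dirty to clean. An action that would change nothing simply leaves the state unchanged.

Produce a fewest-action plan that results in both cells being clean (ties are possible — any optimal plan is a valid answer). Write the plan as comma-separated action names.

Suck, Right, Suck

1) do Suck; now (A; A:clean, B:dirty)
2) do Right; now (B; A:clean, B:dirty)
3) do Suck; now (B; A:clean, B:clean)
min 3: Suck A + move + Suck B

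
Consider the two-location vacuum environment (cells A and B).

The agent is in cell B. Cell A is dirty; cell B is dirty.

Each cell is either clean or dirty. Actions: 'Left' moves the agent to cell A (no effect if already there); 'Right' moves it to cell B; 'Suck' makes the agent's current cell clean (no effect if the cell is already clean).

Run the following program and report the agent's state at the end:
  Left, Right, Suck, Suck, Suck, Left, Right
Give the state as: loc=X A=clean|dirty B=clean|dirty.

t=1 Left ⇒ loc=A A=dirty B=dirty
t=2 Right ⇒ loc=B A=dirty B=dirty
t=3 Suck ⇒ loc=B A=dirty B=clean
t=4 Suck ⇒ loc=B A=dirty B=clean
t=5 Suck ⇒ loc=B A=dirty B=clean
t=6 Left ⇒ loc=A A=dirty B=clean
t=7 Right ⇒ loc=B A=dirty B=clean

loc=B A=dirty B=clean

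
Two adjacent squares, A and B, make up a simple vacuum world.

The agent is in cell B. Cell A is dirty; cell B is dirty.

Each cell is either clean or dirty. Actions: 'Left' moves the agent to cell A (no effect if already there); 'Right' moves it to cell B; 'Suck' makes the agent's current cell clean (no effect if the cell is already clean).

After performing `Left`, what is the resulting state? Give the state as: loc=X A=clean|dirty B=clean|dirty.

start: loc=B A=dirty B=dirty
1. Left → loc=A A=dirty B=dirty

loc=A A=dirty B=dirty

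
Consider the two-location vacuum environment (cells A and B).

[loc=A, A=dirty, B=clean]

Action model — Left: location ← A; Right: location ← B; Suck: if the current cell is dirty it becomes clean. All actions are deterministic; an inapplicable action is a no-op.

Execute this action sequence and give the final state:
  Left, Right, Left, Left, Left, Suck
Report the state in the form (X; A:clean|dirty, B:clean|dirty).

1. Left → (A; A:dirty, B:clean)
2. Right → (B; A:dirty, B:clean)
3. Left → (A; A:dirty, B:clean)
4. Left → (A; A:dirty, B:clean)
5. Left → (A; A:dirty, B:clean)
6. Suck → (A; A:clean, B:clean)

(A; A:clean, B:clean)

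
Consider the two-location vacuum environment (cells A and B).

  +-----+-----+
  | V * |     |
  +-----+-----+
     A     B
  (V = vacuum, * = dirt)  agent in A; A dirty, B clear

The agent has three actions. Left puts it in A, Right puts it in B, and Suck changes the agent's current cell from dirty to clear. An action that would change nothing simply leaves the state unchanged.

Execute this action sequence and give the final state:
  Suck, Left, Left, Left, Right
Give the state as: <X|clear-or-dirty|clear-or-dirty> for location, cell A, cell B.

<B|clear|clear>

step 1/5 (Suck): <A|clear|clear>
step 2/5 (Left): <A|clear|clear>
step 3/5 (Left): <A|clear|clear>
step 4/5 (Left): <A|clear|clear>
step 5/5 (Right): <B|clear|clear>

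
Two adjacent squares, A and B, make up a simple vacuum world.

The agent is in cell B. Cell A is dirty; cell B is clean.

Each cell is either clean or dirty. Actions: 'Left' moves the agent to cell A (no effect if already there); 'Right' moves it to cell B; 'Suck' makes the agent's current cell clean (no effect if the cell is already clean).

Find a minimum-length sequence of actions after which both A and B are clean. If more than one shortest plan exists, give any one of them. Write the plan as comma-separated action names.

t=1 Left ⇒ loc=A A=dirty B=clean
t=2 Suck ⇒ loc=A A=clean B=clean
min 2: go A then Suck

Left, Suck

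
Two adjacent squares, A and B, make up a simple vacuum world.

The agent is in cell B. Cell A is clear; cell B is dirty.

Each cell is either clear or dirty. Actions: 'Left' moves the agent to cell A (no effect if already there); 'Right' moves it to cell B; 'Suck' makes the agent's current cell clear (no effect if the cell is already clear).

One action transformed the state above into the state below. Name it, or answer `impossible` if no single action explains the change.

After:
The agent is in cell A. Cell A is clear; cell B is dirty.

try  Left: loc=A A=clear B=dirty  ← match
try Right: loc=B A=clear B=dirty
try  Suck: loc=B A=clear B=clear

Left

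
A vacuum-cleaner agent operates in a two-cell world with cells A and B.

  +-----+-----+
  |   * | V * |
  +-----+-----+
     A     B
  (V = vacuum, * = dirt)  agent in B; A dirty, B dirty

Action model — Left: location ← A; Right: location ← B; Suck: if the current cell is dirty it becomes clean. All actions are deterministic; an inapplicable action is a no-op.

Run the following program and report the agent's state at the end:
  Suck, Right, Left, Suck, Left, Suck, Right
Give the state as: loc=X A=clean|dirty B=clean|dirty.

1) do Suck; now loc=B A=dirty B=clean
2) do Right; now loc=B A=dirty B=clean
3) do Left; now loc=A A=dirty B=clean
4) do Suck; now loc=A A=clean B=clean
5) do Left; now loc=A A=clean B=clean
6) do Suck; now loc=A A=clean B=clean
7) do Right; now loc=B A=clean B=clean

loc=B A=clean B=clean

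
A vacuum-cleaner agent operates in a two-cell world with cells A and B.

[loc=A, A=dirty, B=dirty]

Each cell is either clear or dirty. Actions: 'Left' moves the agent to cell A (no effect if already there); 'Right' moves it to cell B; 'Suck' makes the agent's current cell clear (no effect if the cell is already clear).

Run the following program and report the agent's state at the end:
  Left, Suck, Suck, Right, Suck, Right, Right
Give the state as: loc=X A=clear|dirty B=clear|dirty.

1) do Left; now loc=A A=dirty B=dirty
2) do Suck; now loc=A A=clear B=dirty
3) do Suck; now loc=A A=clear B=dirty
4) do Right; now loc=B A=clear B=dirty
5) do Suck; now loc=B A=clear B=clear
6) do Right; now loc=B A=clear B=clear
7) do Right; now loc=B A=clear B=clear

loc=B A=clear B=clear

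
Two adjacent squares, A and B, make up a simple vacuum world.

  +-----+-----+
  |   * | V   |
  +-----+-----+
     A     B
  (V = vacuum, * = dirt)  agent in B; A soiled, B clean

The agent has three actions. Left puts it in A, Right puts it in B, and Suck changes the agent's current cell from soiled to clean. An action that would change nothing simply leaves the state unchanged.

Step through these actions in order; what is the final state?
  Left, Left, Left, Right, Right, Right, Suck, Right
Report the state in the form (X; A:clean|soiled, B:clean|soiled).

(B; A:soiled, B:clean)

t=1 Left ⇒ (A; A:soiled, B:clean)
t=2 Left ⇒ (A; A:soiled, B:clean)
t=3 Left ⇒ (A; A:soiled, B:clean)
t=4 Right ⇒ (B; A:soiled, B:clean)
t=5 Right ⇒ (B; A:soiled, B:clean)
t=6 Right ⇒ (B; A:soiled, B:clean)
t=7 Suck ⇒ (B; A:soiled, B:clean)
t=8 Right ⇒ (B; A:soiled, B:clean)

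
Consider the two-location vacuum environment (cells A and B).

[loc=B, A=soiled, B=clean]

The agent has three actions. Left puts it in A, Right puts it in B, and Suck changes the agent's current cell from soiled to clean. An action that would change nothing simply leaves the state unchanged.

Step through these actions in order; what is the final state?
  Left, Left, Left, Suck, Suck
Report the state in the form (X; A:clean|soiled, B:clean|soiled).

(A; A:clean, B:clean)

t=1 Left ⇒ (A; A:soiled, B:clean)
t=2 Left ⇒ (A; A:soiled, B:clean)
t=3 Left ⇒ (A; A:soiled, B:clean)
t=4 Suck ⇒ (A; A:clean, B:clean)
t=5 Suck ⇒ (A; A:clean, B:clean)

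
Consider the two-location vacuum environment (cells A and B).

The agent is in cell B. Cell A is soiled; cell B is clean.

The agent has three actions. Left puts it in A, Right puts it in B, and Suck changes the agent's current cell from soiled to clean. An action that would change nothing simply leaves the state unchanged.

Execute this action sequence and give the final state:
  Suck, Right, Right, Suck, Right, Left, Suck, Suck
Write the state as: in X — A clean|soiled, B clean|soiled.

in A — A clean, B clean

t=1 Suck ⇒ in B — A soiled, B clean
t=2 Right ⇒ in B — A soiled, B clean
t=3 Right ⇒ in B — A soiled, B clean
t=4 Suck ⇒ in B — A soiled, B clean
t=5 Right ⇒ in B — A soiled, B clean
t=6 Left ⇒ in A — A soiled, B clean
t=7 Suck ⇒ in A — A clean, B clean
t=8 Suck ⇒ in A — A clean, B clean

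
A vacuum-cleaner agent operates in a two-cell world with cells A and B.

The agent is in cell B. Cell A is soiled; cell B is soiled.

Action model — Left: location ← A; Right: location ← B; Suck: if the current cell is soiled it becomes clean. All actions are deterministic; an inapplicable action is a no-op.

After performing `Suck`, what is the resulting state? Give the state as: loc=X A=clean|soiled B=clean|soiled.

start: loc=B A=soiled B=soiled
[1] after Suck: loc=B A=soiled B=clean

loc=B A=soiled B=clean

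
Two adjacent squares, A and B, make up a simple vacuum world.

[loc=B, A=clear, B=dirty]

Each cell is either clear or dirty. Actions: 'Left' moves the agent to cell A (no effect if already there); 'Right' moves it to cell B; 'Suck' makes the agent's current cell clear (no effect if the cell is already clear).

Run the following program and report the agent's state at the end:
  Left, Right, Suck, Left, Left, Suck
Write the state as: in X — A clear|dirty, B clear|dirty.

in A — A clear, B clear

1. Left → in A — A clear, B dirty
2. Right → in B — A clear, B dirty
3. Suck → in B — A clear, B clear
4. Left → in A — A clear, B clear
5. Left → in A — A clear, B clear
6. Suck → in A — A clear, B clear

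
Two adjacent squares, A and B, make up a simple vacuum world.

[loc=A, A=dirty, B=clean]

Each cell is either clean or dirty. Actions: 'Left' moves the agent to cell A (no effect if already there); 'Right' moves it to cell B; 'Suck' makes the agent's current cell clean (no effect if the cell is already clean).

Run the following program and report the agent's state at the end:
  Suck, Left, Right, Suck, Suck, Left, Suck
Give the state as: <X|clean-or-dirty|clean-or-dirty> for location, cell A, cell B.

<A|clean|clean>

1. Suck → <A|clean|clean>
2. Left → <A|clean|clean>
3. Right → <B|clean|clean>
4. Suck → <B|clean|clean>
5. Suck → <B|clean|clean>
6. Left → <A|clean|clean>
7. Suck → <A|clean|clean>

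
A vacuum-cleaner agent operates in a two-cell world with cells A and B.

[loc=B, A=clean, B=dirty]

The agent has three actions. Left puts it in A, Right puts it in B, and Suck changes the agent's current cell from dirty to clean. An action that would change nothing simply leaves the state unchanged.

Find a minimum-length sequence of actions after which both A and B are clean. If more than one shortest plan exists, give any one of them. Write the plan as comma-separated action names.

Suck

t=1 Suck ⇒ <B|clean|clean>
min 1: B is dirty, one Suck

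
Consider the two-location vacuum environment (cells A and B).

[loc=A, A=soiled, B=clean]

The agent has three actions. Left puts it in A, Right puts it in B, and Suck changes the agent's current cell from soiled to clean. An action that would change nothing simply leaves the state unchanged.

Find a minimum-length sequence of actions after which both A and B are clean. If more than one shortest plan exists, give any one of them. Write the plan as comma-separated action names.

Suck

step 1/1 (Suck): in A — A clean, B clean
min 1: A is soiled, one Suck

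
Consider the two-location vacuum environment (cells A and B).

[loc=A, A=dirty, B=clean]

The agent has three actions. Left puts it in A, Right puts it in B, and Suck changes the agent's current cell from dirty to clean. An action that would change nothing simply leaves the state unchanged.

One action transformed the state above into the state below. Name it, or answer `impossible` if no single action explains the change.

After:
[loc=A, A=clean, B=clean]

Suck

try  Left: (A; A:dirty, B:clean)
try Right: (B; A:dirty, B:clean)
try  Suck: (A; A:clean, B:clean)  ← match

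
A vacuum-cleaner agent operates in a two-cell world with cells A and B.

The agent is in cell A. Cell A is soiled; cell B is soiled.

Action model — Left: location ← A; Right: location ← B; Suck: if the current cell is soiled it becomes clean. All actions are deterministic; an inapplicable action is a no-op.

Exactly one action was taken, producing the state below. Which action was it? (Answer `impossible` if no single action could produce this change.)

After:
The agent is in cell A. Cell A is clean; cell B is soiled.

Suck

try  Left: in A — A soiled, B soiled
try Right: in B — A soiled, B soiled
try  Suck: in A — A clean, B soiled  ← match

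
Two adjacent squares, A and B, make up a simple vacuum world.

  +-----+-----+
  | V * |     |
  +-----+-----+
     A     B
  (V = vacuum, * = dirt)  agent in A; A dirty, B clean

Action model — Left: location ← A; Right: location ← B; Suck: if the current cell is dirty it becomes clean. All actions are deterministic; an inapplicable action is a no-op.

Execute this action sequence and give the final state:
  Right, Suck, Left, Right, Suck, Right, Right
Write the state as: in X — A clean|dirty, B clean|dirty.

step 1/7 (Right): in B — A dirty, B clean
step 2/7 (Suck): in B — A dirty, B clean
step 3/7 (Left): in A — A dirty, B clean
step 4/7 (Right): in B — A dirty, B clean
step 5/7 (Suck): in B — A dirty, B clean
step 6/7 (Right): in B — A dirty, B clean
step 7/7 (Right): in B — A dirty, B clean

in B — A dirty, B clean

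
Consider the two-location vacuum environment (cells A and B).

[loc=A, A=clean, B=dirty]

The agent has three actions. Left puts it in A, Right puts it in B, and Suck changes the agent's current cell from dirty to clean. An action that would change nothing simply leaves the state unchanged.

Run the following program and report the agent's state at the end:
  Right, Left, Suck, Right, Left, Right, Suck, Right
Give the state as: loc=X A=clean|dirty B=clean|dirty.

loc=B A=clean B=clean

1) do Right; now loc=B A=clean B=dirty
2) do Left; now loc=A A=clean B=dirty
3) do Suck; now loc=A A=clean B=dirty
4) do Right; now loc=B A=clean B=dirty
5) do Left; now loc=A A=clean B=dirty
6) do Right; now loc=B A=clean B=dirty
7) do Suck; now loc=B A=clean B=clean
8) do Right; now loc=B A=clean B=clean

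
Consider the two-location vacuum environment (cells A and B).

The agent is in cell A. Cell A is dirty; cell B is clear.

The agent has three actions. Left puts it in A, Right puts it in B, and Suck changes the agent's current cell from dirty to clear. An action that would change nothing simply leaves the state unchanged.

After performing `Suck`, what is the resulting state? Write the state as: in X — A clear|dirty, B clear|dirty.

start: in A — A dirty, B clear
step 1/1 (Suck): in A — A clear, B clear

in A — A clear, B clear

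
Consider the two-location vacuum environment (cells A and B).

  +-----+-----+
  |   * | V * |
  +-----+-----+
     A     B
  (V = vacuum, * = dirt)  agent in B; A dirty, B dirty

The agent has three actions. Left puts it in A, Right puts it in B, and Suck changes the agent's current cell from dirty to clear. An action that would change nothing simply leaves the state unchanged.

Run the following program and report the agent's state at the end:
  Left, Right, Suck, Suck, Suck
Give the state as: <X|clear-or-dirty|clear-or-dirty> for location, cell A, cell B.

<B|dirty|clear>

1) do Left; now <A|dirty|dirty>
2) do Right; now <B|dirty|dirty>
3) do Suck; now <B|dirty|clear>
4) do Suck; now <B|dirty|clear>
5) do Suck; now <B|dirty|clear>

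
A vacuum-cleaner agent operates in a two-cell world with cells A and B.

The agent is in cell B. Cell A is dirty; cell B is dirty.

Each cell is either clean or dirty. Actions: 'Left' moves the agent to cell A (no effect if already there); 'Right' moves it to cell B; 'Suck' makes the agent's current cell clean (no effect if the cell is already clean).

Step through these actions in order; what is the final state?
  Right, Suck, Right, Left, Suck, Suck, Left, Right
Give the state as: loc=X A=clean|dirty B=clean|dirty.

1) do Right; now loc=B A=dirty B=dirty
2) do Suck; now loc=B A=dirty B=clean
3) do Right; now loc=B A=dirty B=clean
4) do Left; now loc=A A=dirty B=clean
5) do Suck; now loc=A A=clean B=clean
6) do Suck; now loc=A A=clean B=clean
7) do Left; now loc=A A=clean B=clean
8) do Right; now loc=B A=clean B=clean

loc=B A=clean B=clean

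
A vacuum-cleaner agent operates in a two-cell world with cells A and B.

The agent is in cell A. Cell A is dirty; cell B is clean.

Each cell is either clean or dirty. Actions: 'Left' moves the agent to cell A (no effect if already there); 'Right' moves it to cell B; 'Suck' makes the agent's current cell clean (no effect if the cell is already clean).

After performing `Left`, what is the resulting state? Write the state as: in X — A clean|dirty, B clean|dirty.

in A — A dirty, B clean

start: in A — A dirty, B clean
t=1 Left ⇒ in A — A dirty, B clean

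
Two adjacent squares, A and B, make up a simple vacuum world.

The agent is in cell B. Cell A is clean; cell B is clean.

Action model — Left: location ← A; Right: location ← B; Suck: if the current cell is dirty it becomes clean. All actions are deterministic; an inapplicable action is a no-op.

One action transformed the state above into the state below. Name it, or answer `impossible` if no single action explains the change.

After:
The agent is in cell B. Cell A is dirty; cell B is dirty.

impossible

try  Left: (A; A:clean, B:clean)
try Right: (B; A:clean, B:clean)
try  Suck: (B; A:clean, B:clean)
no single action produces the after-state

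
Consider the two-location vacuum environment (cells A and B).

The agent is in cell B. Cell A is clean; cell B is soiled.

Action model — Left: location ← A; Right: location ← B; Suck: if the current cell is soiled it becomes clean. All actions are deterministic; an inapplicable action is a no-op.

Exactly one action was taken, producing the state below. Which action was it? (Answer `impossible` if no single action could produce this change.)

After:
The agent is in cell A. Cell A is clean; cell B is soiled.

try  Left: <A|clean|soiled>  ← match
try Right: <B|clean|soiled>
try  Suck: <B|clean|clean>

Left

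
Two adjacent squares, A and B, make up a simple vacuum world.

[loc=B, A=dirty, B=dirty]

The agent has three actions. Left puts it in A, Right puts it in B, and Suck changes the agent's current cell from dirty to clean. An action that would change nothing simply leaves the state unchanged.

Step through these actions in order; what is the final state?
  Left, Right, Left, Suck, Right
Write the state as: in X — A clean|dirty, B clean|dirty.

in B — A clean, B dirty

Left (#1): in A — A dirty, B dirty
Right (#2): in B — A dirty, B dirty
Left (#3): in A — A dirty, B dirty
Suck (#4): in A — A clean, B dirty
Right (#5): in B — A clean, B dirty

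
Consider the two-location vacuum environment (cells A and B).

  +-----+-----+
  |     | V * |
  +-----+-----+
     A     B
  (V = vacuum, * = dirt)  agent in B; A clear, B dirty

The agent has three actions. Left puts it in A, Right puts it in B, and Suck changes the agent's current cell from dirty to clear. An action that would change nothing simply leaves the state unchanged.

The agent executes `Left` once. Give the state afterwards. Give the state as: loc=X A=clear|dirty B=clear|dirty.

loc=A A=clear B=dirty

start: loc=B A=clear B=dirty
t=1 Left ⇒ loc=A A=clear B=dirty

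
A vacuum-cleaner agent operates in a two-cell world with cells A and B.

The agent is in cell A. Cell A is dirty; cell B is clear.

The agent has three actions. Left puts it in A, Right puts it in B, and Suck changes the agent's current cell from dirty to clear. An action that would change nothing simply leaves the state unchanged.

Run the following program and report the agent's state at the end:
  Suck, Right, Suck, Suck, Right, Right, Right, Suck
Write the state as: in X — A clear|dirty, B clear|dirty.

in B — A clear, B clear

1) do Suck; now in A — A clear, B clear
2) do Right; now in B — A clear, B clear
3) do Suck; now in B — A clear, B clear
4) do Suck; now in B — A clear, B clear
5) do Right; now in B — A clear, B clear
6) do Right; now in B — A clear, B clear
7) do Right; now in B — A clear, B clear
8) do Suck; now in B — A clear, B clear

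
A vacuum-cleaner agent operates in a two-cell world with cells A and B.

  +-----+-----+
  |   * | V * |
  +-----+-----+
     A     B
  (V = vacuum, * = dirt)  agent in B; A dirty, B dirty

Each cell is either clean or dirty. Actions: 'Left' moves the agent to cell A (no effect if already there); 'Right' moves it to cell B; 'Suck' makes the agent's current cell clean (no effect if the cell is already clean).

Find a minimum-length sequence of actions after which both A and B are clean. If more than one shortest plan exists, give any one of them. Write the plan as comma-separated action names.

Suck, Left, Suck

1. Suck → in B — A dirty, B clean
2. Left → in A — A dirty, B clean
3. Suck → in A — A clean, B clean
min 3: Suck B + move + Suck A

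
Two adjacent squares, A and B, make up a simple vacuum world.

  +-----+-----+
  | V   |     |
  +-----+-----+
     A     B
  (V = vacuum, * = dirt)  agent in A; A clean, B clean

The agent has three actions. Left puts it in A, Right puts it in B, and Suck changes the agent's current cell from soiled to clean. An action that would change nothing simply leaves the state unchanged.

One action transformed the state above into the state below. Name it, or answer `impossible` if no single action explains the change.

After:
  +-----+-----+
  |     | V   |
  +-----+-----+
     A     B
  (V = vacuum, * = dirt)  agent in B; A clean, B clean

try  Left: loc=A A=clean B=clean
try Right: loc=B A=clean B=clean  ← match
try  Suck: loc=A A=clean B=clean

Right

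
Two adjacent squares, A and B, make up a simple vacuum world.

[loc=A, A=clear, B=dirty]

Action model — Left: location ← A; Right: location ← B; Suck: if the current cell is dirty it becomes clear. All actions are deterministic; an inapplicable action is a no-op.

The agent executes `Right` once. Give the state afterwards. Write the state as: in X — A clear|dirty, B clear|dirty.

in B — A clear, B dirty

start: in A — A clear, B dirty
Right (#1): in B — A clear, B dirty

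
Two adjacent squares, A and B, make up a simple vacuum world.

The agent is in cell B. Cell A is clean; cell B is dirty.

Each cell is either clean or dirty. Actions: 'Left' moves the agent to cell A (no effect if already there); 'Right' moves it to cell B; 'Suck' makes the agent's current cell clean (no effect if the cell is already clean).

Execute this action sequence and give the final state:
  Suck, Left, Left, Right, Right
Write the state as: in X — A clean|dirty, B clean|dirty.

1) do Suck; now in B — A clean, B clean
2) do Left; now in A — A clean, B clean
3) do Left; now in A — A clean, B clean
4) do Right; now in B — A clean, B clean
5) do Right; now in B — A clean, B clean

in B — A clean, B clean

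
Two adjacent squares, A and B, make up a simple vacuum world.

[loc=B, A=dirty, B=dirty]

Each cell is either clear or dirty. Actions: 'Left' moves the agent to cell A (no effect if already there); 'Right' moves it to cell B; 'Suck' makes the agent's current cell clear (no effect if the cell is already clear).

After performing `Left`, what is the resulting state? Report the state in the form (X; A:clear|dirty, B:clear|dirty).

(A; A:dirty, B:dirty)

start: (B; A:dirty, B:dirty)
t=1 Left ⇒ (A; A:dirty, B:dirty)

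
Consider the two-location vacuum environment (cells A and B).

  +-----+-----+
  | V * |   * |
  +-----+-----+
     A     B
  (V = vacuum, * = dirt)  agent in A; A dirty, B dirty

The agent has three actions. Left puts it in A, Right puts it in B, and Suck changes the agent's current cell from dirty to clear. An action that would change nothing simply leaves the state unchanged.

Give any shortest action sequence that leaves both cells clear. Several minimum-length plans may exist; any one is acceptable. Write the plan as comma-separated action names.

1) do Suck; now (A; A:clear, B:dirty)
2) do Right; now (B; A:clear, B:dirty)
3) do Suck; now (B; A:clear, B:clear)
min 3: Suck A + move + Suck B

Suck, Right, Suck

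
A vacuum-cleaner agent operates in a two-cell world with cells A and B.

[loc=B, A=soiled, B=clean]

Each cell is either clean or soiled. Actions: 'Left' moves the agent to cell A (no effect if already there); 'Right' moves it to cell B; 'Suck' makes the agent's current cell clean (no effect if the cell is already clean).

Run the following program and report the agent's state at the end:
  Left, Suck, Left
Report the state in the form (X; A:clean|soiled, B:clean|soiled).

1. Left → (A; A:soiled, B:clean)
2. Suck → (A; A:clean, B:clean)
3. Left → (A; A:clean, B:clean)

(A; A:clean, B:clean)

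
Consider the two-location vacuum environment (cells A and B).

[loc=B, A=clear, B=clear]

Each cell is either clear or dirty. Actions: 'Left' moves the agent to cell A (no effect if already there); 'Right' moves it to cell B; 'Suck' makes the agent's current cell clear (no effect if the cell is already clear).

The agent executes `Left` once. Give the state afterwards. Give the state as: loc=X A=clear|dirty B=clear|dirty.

loc=A A=clear B=clear

start: loc=B A=clear B=clear
step 1/1 (Left): loc=A A=clear B=clear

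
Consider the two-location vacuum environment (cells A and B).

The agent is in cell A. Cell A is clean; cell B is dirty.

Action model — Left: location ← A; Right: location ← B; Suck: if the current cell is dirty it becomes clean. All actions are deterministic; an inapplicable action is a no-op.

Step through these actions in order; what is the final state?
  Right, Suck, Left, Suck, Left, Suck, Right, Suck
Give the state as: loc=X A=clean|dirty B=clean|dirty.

loc=B A=clean B=clean

1. Right → loc=B A=clean B=dirty
2. Suck → loc=B A=clean B=clean
3. Left → loc=A A=clean B=clean
4. Suck → loc=A A=clean B=clean
5. Left → loc=A A=clean B=clean
6. Suck → loc=A A=clean B=clean
7. Right → loc=B A=clean B=clean
8. Suck → loc=B A=clean B=clean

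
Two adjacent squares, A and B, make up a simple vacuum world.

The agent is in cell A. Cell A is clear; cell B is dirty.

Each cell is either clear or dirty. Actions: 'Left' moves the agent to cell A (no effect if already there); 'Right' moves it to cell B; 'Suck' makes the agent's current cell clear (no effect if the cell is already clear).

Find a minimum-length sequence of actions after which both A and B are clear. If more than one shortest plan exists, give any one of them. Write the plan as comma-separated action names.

step 1/2 (Right): <B|clear|dirty>
step 2/2 (Suck): <B|clear|clear>
min 2: go B then Suck

Right, Suck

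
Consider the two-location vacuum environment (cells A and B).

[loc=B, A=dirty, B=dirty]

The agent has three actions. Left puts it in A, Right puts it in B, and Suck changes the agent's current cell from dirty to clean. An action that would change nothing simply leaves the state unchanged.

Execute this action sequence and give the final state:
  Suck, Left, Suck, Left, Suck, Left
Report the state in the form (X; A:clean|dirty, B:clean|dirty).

step 1/6 (Suck): (B; A:dirty, B:clean)
step 2/6 (Left): (A; A:dirty, B:clean)
step 3/6 (Suck): (A; A:clean, B:clean)
step 4/6 (Left): (A; A:clean, B:clean)
step 5/6 (Suck): (A; A:clean, B:clean)
step 6/6 (Left): (A; A:clean, B:clean)

(A; A:clean, B:clean)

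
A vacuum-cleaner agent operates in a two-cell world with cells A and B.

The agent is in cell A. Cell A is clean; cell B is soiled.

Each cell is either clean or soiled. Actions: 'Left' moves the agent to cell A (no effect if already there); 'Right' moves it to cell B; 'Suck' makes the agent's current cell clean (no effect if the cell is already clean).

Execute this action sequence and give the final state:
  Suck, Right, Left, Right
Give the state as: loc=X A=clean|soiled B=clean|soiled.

1. Suck → loc=A A=clean B=soiled
2. Right → loc=B A=clean B=soiled
3. Left → loc=A A=clean B=soiled
4. Right → loc=B A=clean B=soiled

loc=B A=clean B=soiled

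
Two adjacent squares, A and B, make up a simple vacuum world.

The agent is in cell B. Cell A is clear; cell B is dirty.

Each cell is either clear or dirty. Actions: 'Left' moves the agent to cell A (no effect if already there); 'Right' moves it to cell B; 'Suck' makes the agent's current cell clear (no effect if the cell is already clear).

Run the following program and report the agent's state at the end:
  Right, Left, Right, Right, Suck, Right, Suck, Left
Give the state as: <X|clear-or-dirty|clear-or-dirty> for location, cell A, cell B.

1) do Right; now <B|clear|dirty>
2) do Left; now <A|clear|dirty>
3) do Right; now <B|clear|dirty>
4) do Right; now <B|clear|dirty>
5) do Suck; now <B|clear|clear>
6) do Right; now <B|clear|clear>
7) do Suck; now <B|clear|clear>
8) do Left; now <A|clear|clear>

<A|clear|clear>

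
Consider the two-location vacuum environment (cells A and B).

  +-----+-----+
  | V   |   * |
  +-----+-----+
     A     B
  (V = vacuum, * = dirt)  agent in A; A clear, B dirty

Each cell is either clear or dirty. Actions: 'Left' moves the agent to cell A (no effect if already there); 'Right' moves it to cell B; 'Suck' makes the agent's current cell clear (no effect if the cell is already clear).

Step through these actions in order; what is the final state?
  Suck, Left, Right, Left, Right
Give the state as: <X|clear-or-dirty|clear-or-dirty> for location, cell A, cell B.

<B|clear|dirty>

Suck (#1): <A|clear|dirty>
Left (#2): <A|clear|dirty>
Right (#3): <B|clear|dirty>
Left (#4): <A|clear|dirty>
Right (#5): <B|clear|dirty>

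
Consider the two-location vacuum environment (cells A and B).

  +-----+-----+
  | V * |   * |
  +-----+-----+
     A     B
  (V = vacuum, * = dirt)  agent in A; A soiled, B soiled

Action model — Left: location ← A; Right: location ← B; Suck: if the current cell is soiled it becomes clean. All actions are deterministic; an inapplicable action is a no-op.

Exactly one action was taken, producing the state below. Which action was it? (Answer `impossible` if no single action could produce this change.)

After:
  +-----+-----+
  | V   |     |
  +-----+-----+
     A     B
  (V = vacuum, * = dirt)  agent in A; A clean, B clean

impossible

try  Left: in A — A soiled, B soiled
try Right: in B — A soiled, B soiled
try  Suck: in A — A clean, B soiled
no single action produces the after-state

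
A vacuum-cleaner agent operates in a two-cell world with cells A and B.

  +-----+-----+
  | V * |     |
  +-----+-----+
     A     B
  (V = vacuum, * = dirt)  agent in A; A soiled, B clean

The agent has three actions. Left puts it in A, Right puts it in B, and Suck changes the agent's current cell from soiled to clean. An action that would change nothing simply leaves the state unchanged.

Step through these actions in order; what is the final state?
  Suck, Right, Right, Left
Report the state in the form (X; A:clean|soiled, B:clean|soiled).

[1] after Suck: (A; A:clean, B:clean)
[2] after Right: (B; A:clean, B:clean)
[3] after Right: (B; A:clean, B:clean)
[4] after Left: (A; A:clean, B:clean)

(A; A:clean, B:clean)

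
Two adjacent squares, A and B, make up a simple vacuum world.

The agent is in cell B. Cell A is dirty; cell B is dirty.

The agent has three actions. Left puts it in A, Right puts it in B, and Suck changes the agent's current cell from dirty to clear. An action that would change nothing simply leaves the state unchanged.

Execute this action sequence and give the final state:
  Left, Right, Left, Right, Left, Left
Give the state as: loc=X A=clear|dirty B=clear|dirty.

[1] after Left: loc=A A=dirty B=dirty
[2] after Right: loc=B A=dirty B=dirty
[3] after Left: loc=A A=dirty B=dirty
[4] after Right: loc=B A=dirty B=dirty
[5] after Left: loc=A A=dirty B=dirty
[6] after Left: loc=A A=dirty B=dirty

loc=A A=dirty B=dirty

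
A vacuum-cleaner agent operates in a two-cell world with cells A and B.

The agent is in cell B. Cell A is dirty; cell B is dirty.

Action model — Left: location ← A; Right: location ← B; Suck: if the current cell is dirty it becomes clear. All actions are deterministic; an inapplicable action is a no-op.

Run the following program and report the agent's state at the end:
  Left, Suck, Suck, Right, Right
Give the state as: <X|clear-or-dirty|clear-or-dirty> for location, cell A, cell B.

[1] after Left: <A|dirty|dirty>
[2] after Suck: <A|clear|dirty>
[3] after Suck: <A|clear|dirty>
[4] after Right: <B|clear|dirty>
[5] after Right: <B|clear|dirty>

<B|clear|dirty>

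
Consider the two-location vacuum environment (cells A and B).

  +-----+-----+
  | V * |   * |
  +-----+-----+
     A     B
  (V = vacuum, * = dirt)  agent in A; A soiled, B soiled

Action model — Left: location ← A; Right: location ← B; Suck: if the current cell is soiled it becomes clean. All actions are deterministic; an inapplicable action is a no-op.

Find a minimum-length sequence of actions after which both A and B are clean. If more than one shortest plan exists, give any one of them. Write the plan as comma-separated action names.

t=1 Suck ⇒ in A — A clean, B soiled
t=2 Right ⇒ in B — A clean, B soiled
t=3 Suck ⇒ in B — A clean, B clean
min 3: Suck A + move + Suck B

Suck, Right, Suck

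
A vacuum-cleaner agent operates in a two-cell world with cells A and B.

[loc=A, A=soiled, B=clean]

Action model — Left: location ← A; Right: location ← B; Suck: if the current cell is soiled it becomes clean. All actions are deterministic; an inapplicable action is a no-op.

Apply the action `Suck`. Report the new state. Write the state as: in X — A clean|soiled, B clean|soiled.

start: in A — A soiled, B clean
Suck (#1): in A — A clean, B clean

in A — A clean, B clean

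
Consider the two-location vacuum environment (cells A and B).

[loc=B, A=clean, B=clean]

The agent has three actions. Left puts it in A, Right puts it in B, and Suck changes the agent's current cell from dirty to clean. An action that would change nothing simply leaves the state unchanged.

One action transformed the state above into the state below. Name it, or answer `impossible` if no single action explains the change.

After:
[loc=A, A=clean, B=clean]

Left

try  Left: <A|clean|clean>  ← match
try Right: <B|clean|clean>
try  Suck: <B|clean|clean>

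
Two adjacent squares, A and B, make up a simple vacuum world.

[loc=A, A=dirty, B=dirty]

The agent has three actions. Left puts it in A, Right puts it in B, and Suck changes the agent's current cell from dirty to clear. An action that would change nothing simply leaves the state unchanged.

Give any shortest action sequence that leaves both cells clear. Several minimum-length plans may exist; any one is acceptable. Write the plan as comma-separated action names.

Suck, Right, Suck

Suck (#1): in A — A clear, B dirty
Right (#2): in B — A clear, B dirty
Suck (#3): in B — A clear, B clear
min 3: Suck A + move + Suck B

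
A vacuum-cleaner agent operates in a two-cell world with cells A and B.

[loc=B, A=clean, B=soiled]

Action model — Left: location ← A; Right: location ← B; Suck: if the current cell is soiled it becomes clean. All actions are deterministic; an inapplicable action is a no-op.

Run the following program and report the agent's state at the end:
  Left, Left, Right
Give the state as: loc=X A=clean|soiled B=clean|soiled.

[1] after Left: loc=A A=clean B=soiled
[2] after Left: loc=A A=clean B=soiled
[3] after Right: loc=B A=clean B=soiled

loc=B A=clean B=soiled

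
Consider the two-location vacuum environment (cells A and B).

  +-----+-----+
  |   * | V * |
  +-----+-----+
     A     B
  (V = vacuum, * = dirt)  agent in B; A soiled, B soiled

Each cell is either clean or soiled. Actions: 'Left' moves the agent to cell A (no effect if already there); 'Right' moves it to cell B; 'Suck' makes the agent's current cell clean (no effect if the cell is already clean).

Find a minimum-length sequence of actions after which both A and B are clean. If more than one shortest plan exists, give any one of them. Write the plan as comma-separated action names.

Suck, Left, Suck

[1] after Suck: in B — A soiled, B clean
[2] after Left: in A — A soiled, B clean
[3] after Suck: in A — A clean, B clean
min 3: Suck B + move + Suck A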